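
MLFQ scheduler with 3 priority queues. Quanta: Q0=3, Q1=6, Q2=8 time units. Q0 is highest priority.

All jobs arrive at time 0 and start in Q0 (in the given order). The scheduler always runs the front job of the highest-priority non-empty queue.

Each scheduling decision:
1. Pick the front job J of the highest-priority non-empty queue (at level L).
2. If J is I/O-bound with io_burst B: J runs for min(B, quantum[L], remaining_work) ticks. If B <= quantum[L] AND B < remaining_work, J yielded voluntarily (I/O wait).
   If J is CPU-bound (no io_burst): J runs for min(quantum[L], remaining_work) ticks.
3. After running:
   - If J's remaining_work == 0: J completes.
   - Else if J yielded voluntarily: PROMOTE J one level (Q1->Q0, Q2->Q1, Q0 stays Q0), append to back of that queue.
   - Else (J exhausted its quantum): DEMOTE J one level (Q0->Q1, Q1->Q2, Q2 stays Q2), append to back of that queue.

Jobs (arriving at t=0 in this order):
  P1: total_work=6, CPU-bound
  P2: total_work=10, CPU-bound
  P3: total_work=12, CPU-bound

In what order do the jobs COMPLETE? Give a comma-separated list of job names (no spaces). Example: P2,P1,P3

t=0-3: P1@Q0 runs 3, rem=3, quantum used, demote→Q1. Q0=[P2,P3] Q1=[P1] Q2=[]
t=3-6: P2@Q0 runs 3, rem=7, quantum used, demote→Q1. Q0=[P3] Q1=[P1,P2] Q2=[]
t=6-9: P3@Q0 runs 3, rem=9, quantum used, demote→Q1. Q0=[] Q1=[P1,P2,P3] Q2=[]
t=9-12: P1@Q1 runs 3, rem=0, completes. Q0=[] Q1=[P2,P3] Q2=[]
t=12-18: P2@Q1 runs 6, rem=1, quantum used, demote→Q2. Q0=[] Q1=[P3] Q2=[P2]
t=18-24: P3@Q1 runs 6, rem=3, quantum used, demote→Q2. Q0=[] Q1=[] Q2=[P2,P3]
t=24-25: P2@Q2 runs 1, rem=0, completes. Q0=[] Q1=[] Q2=[P3]
t=25-28: P3@Q2 runs 3, rem=0, completes. Q0=[] Q1=[] Q2=[]

Answer: P1,P2,P3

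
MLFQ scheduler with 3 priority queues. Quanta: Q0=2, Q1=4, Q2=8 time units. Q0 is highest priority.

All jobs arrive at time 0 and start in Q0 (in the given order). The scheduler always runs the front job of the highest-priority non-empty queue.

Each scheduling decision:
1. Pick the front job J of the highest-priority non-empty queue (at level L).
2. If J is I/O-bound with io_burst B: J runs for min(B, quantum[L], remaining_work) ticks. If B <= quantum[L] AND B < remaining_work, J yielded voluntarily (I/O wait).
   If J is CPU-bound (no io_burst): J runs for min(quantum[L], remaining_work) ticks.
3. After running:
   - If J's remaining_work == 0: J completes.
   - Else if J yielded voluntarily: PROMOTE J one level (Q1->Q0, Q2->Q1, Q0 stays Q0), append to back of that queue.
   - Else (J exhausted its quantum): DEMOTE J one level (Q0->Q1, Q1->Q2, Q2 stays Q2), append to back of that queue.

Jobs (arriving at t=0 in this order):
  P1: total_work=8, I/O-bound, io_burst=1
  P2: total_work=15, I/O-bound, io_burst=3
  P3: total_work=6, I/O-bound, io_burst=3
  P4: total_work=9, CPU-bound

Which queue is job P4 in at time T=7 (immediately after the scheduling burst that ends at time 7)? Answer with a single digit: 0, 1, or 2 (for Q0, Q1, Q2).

Answer: 1

Derivation:
t=0-1: P1@Q0 runs 1, rem=7, I/O yield, promote→Q0. Q0=[P2,P3,P4,P1] Q1=[] Q2=[]
t=1-3: P2@Q0 runs 2, rem=13, quantum used, demote→Q1. Q0=[P3,P4,P1] Q1=[P2] Q2=[]
t=3-5: P3@Q0 runs 2, rem=4, quantum used, demote→Q1. Q0=[P4,P1] Q1=[P2,P3] Q2=[]
t=5-7: P4@Q0 runs 2, rem=7, quantum used, demote→Q1. Q0=[P1] Q1=[P2,P3,P4] Q2=[]
t=7-8: P1@Q0 runs 1, rem=6, I/O yield, promote→Q0. Q0=[P1] Q1=[P2,P3,P4] Q2=[]
t=8-9: P1@Q0 runs 1, rem=5, I/O yield, promote→Q0. Q0=[P1] Q1=[P2,P3,P4] Q2=[]
t=9-10: P1@Q0 runs 1, rem=4, I/O yield, promote→Q0. Q0=[P1] Q1=[P2,P3,P4] Q2=[]
t=10-11: P1@Q0 runs 1, rem=3, I/O yield, promote→Q0. Q0=[P1] Q1=[P2,P3,P4] Q2=[]
t=11-12: P1@Q0 runs 1, rem=2, I/O yield, promote→Q0. Q0=[P1] Q1=[P2,P3,P4] Q2=[]
t=12-13: P1@Q0 runs 1, rem=1, I/O yield, promote→Q0. Q0=[P1] Q1=[P2,P3,P4] Q2=[]
t=13-14: P1@Q0 runs 1, rem=0, completes. Q0=[] Q1=[P2,P3,P4] Q2=[]
t=14-17: P2@Q1 runs 3, rem=10, I/O yield, promote→Q0. Q0=[P2] Q1=[P3,P4] Q2=[]
t=17-19: P2@Q0 runs 2, rem=8, quantum used, demote→Q1. Q0=[] Q1=[P3,P4,P2] Q2=[]
t=19-22: P3@Q1 runs 3, rem=1, I/O yield, promote→Q0. Q0=[P3] Q1=[P4,P2] Q2=[]
t=22-23: P3@Q0 runs 1, rem=0, completes. Q0=[] Q1=[P4,P2] Q2=[]
t=23-27: P4@Q1 runs 4, rem=3, quantum used, demote→Q2. Q0=[] Q1=[P2] Q2=[P4]
t=27-30: P2@Q1 runs 3, rem=5, I/O yield, promote→Q0. Q0=[P2] Q1=[] Q2=[P4]
t=30-32: P2@Q0 runs 2, rem=3, quantum used, demote→Q1. Q0=[] Q1=[P2] Q2=[P4]
t=32-35: P2@Q1 runs 3, rem=0, completes. Q0=[] Q1=[] Q2=[P4]
t=35-38: P4@Q2 runs 3, rem=0, completes. Q0=[] Q1=[] Q2=[]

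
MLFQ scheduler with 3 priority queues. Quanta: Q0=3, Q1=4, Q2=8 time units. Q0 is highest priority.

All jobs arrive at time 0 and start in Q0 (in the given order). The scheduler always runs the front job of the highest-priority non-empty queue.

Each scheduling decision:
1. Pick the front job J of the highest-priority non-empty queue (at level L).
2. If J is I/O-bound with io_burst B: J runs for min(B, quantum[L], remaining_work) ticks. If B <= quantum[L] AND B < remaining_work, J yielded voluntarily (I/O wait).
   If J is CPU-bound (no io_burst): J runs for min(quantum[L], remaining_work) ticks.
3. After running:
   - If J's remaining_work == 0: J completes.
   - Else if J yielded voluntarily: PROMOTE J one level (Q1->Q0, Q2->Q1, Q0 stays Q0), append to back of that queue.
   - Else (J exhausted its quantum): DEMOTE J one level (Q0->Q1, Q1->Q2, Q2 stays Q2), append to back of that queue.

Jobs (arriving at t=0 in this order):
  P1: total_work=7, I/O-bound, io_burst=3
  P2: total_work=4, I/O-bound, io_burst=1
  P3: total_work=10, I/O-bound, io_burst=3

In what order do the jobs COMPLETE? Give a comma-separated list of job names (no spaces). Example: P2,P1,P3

t=0-3: P1@Q0 runs 3, rem=4, I/O yield, promote→Q0. Q0=[P2,P3,P1] Q1=[] Q2=[]
t=3-4: P2@Q0 runs 1, rem=3, I/O yield, promote→Q0. Q0=[P3,P1,P2] Q1=[] Q2=[]
t=4-7: P3@Q0 runs 3, rem=7, I/O yield, promote→Q0. Q0=[P1,P2,P3] Q1=[] Q2=[]
t=7-10: P1@Q0 runs 3, rem=1, I/O yield, promote→Q0. Q0=[P2,P3,P1] Q1=[] Q2=[]
t=10-11: P2@Q0 runs 1, rem=2, I/O yield, promote→Q0. Q0=[P3,P1,P2] Q1=[] Q2=[]
t=11-14: P3@Q0 runs 3, rem=4, I/O yield, promote→Q0. Q0=[P1,P2,P3] Q1=[] Q2=[]
t=14-15: P1@Q0 runs 1, rem=0, completes. Q0=[P2,P3] Q1=[] Q2=[]
t=15-16: P2@Q0 runs 1, rem=1, I/O yield, promote→Q0. Q0=[P3,P2] Q1=[] Q2=[]
t=16-19: P3@Q0 runs 3, rem=1, I/O yield, promote→Q0. Q0=[P2,P3] Q1=[] Q2=[]
t=19-20: P2@Q0 runs 1, rem=0, completes. Q0=[P3] Q1=[] Q2=[]
t=20-21: P3@Q0 runs 1, rem=0, completes. Q0=[] Q1=[] Q2=[]

Answer: P1,P2,P3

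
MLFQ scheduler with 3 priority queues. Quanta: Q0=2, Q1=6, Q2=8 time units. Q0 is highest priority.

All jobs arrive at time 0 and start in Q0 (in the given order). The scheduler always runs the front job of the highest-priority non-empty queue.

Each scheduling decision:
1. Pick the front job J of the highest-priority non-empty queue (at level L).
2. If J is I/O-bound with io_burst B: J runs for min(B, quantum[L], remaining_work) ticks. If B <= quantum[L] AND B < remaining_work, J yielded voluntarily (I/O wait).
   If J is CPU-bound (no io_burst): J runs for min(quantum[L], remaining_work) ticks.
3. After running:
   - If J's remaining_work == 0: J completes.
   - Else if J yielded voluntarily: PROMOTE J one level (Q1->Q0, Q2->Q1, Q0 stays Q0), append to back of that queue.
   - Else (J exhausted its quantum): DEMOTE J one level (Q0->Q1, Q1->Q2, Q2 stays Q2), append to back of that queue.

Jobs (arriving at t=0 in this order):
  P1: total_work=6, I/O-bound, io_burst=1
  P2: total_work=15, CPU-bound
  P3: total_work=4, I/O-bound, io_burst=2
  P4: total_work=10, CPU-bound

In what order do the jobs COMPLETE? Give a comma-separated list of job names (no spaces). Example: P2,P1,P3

t=0-1: P1@Q0 runs 1, rem=5, I/O yield, promote→Q0. Q0=[P2,P3,P4,P1] Q1=[] Q2=[]
t=1-3: P2@Q0 runs 2, rem=13, quantum used, demote→Q1. Q0=[P3,P4,P1] Q1=[P2] Q2=[]
t=3-5: P3@Q0 runs 2, rem=2, I/O yield, promote→Q0. Q0=[P4,P1,P3] Q1=[P2] Q2=[]
t=5-7: P4@Q0 runs 2, rem=8, quantum used, demote→Q1. Q0=[P1,P3] Q1=[P2,P4] Q2=[]
t=7-8: P1@Q0 runs 1, rem=4, I/O yield, promote→Q0. Q0=[P3,P1] Q1=[P2,P4] Q2=[]
t=8-10: P3@Q0 runs 2, rem=0, completes. Q0=[P1] Q1=[P2,P4] Q2=[]
t=10-11: P1@Q0 runs 1, rem=3, I/O yield, promote→Q0. Q0=[P1] Q1=[P2,P4] Q2=[]
t=11-12: P1@Q0 runs 1, rem=2, I/O yield, promote→Q0. Q0=[P1] Q1=[P2,P4] Q2=[]
t=12-13: P1@Q0 runs 1, rem=1, I/O yield, promote→Q0. Q0=[P1] Q1=[P2,P4] Q2=[]
t=13-14: P1@Q0 runs 1, rem=0, completes. Q0=[] Q1=[P2,P4] Q2=[]
t=14-20: P2@Q1 runs 6, rem=7, quantum used, demote→Q2. Q0=[] Q1=[P4] Q2=[P2]
t=20-26: P4@Q1 runs 6, rem=2, quantum used, demote→Q2. Q0=[] Q1=[] Q2=[P2,P4]
t=26-33: P2@Q2 runs 7, rem=0, completes. Q0=[] Q1=[] Q2=[P4]
t=33-35: P4@Q2 runs 2, rem=0, completes. Q0=[] Q1=[] Q2=[]

Answer: P3,P1,P2,P4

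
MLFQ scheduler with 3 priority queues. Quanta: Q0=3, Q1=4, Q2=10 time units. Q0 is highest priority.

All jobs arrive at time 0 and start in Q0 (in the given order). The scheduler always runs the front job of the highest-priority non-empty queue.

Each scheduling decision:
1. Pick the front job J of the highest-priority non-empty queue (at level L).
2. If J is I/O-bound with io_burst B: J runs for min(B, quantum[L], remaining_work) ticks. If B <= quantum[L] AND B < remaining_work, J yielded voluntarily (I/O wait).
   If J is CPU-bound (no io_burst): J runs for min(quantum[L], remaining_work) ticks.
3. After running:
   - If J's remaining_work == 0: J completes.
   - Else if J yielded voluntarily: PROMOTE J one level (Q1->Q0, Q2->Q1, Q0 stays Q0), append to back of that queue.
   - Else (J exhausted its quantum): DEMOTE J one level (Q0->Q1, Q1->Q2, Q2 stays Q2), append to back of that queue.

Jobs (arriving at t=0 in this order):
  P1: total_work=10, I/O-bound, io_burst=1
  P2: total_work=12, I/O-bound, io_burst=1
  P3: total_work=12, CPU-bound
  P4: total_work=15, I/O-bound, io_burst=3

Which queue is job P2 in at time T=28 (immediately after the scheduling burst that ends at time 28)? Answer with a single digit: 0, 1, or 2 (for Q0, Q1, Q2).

Answer: 0

Derivation:
t=0-1: P1@Q0 runs 1, rem=9, I/O yield, promote→Q0. Q0=[P2,P3,P4,P1] Q1=[] Q2=[]
t=1-2: P2@Q0 runs 1, rem=11, I/O yield, promote→Q0. Q0=[P3,P4,P1,P2] Q1=[] Q2=[]
t=2-5: P3@Q0 runs 3, rem=9, quantum used, demote→Q1. Q0=[P4,P1,P2] Q1=[P3] Q2=[]
t=5-8: P4@Q0 runs 3, rem=12, I/O yield, promote→Q0. Q0=[P1,P2,P4] Q1=[P3] Q2=[]
t=8-9: P1@Q0 runs 1, rem=8, I/O yield, promote→Q0. Q0=[P2,P4,P1] Q1=[P3] Q2=[]
t=9-10: P2@Q0 runs 1, rem=10, I/O yield, promote→Q0. Q0=[P4,P1,P2] Q1=[P3] Q2=[]
t=10-13: P4@Q0 runs 3, rem=9, I/O yield, promote→Q0. Q0=[P1,P2,P4] Q1=[P3] Q2=[]
t=13-14: P1@Q0 runs 1, rem=7, I/O yield, promote→Q0. Q0=[P2,P4,P1] Q1=[P3] Q2=[]
t=14-15: P2@Q0 runs 1, rem=9, I/O yield, promote→Q0. Q0=[P4,P1,P2] Q1=[P3] Q2=[]
t=15-18: P4@Q0 runs 3, rem=6, I/O yield, promote→Q0. Q0=[P1,P2,P4] Q1=[P3] Q2=[]
t=18-19: P1@Q0 runs 1, rem=6, I/O yield, promote→Q0. Q0=[P2,P4,P1] Q1=[P3] Q2=[]
t=19-20: P2@Q0 runs 1, rem=8, I/O yield, promote→Q0. Q0=[P4,P1,P2] Q1=[P3] Q2=[]
t=20-23: P4@Q0 runs 3, rem=3, I/O yield, promote→Q0. Q0=[P1,P2,P4] Q1=[P3] Q2=[]
t=23-24: P1@Q0 runs 1, rem=5, I/O yield, promote→Q0. Q0=[P2,P4,P1] Q1=[P3] Q2=[]
t=24-25: P2@Q0 runs 1, rem=7, I/O yield, promote→Q0. Q0=[P4,P1,P2] Q1=[P3] Q2=[]
t=25-28: P4@Q0 runs 3, rem=0, completes. Q0=[P1,P2] Q1=[P3] Q2=[]
t=28-29: P1@Q0 runs 1, rem=4, I/O yield, promote→Q0. Q0=[P2,P1] Q1=[P3] Q2=[]
t=29-30: P2@Q0 runs 1, rem=6, I/O yield, promote→Q0. Q0=[P1,P2] Q1=[P3] Q2=[]
t=30-31: P1@Q0 runs 1, rem=3, I/O yield, promote→Q0. Q0=[P2,P1] Q1=[P3] Q2=[]
t=31-32: P2@Q0 runs 1, rem=5, I/O yield, promote→Q0. Q0=[P1,P2] Q1=[P3] Q2=[]
t=32-33: P1@Q0 runs 1, rem=2, I/O yield, promote→Q0. Q0=[P2,P1] Q1=[P3] Q2=[]
t=33-34: P2@Q0 runs 1, rem=4, I/O yield, promote→Q0. Q0=[P1,P2] Q1=[P3] Q2=[]
t=34-35: P1@Q0 runs 1, rem=1, I/O yield, promote→Q0. Q0=[P2,P1] Q1=[P3] Q2=[]
t=35-36: P2@Q0 runs 1, rem=3, I/O yield, promote→Q0. Q0=[P1,P2] Q1=[P3] Q2=[]
t=36-37: P1@Q0 runs 1, rem=0, completes. Q0=[P2] Q1=[P3] Q2=[]
t=37-38: P2@Q0 runs 1, rem=2, I/O yield, promote→Q0. Q0=[P2] Q1=[P3] Q2=[]
t=38-39: P2@Q0 runs 1, rem=1, I/O yield, promote→Q0. Q0=[P2] Q1=[P3] Q2=[]
t=39-40: P2@Q0 runs 1, rem=0, completes. Q0=[] Q1=[P3] Q2=[]
t=40-44: P3@Q1 runs 4, rem=5, quantum used, demote→Q2. Q0=[] Q1=[] Q2=[P3]
t=44-49: P3@Q2 runs 5, rem=0, completes. Q0=[] Q1=[] Q2=[]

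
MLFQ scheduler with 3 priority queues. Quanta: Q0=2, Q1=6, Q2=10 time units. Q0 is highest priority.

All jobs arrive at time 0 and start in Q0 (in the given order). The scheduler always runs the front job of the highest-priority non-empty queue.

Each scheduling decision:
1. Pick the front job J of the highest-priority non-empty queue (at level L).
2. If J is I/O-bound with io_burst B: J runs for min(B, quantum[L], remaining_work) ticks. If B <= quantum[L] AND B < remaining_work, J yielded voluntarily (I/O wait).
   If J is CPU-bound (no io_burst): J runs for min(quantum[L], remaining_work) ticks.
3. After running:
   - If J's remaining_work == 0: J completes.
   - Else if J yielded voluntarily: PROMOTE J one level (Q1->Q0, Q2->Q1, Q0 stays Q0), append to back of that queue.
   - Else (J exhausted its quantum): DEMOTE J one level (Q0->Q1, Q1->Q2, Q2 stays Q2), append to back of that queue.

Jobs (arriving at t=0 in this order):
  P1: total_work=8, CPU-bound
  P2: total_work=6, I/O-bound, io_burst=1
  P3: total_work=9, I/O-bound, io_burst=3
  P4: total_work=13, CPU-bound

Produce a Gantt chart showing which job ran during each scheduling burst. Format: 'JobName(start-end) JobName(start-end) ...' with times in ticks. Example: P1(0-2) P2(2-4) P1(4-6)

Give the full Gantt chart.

Answer: P1(0-2) P2(2-3) P3(3-5) P4(5-7) P2(7-8) P2(8-9) P2(9-10) P2(10-11) P2(11-12) P1(12-18) P3(18-21) P3(21-23) P4(23-29) P3(29-31) P4(31-36)

Derivation:
t=0-2: P1@Q0 runs 2, rem=6, quantum used, demote→Q1. Q0=[P2,P3,P4] Q1=[P1] Q2=[]
t=2-3: P2@Q0 runs 1, rem=5, I/O yield, promote→Q0. Q0=[P3,P4,P2] Q1=[P1] Q2=[]
t=3-5: P3@Q0 runs 2, rem=7, quantum used, demote→Q1. Q0=[P4,P2] Q1=[P1,P3] Q2=[]
t=5-7: P4@Q0 runs 2, rem=11, quantum used, demote→Q1. Q0=[P2] Q1=[P1,P3,P4] Q2=[]
t=7-8: P2@Q0 runs 1, rem=4, I/O yield, promote→Q0. Q0=[P2] Q1=[P1,P3,P4] Q2=[]
t=8-9: P2@Q0 runs 1, rem=3, I/O yield, promote→Q0. Q0=[P2] Q1=[P1,P3,P4] Q2=[]
t=9-10: P2@Q0 runs 1, rem=2, I/O yield, promote→Q0. Q0=[P2] Q1=[P1,P3,P4] Q2=[]
t=10-11: P2@Q0 runs 1, rem=1, I/O yield, promote→Q0. Q0=[P2] Q1=[P1,P3,P4] Q2=[]
t=11-12: P2@Q0 runs 1, rem=0, completes. Q0=[] Q1=[P1,P3,P4] Q2=[]
t=12-18: P1@Q1 runs 6, rem=0, completes. Q0=[] Q1=[P3,P4] Q2=[]
t=18-21: P3@Q1 runs 3, rem=4, I/O yield, promote→Q0. Q0=[P3] Q1=[P4] Q2=[]
t=21-23: P3@Q0 runs 2, rem=2, quantum used, demote→Q1. Q0=[] Q1=[P4,P3] Q2=[]
t=23-29: P4@Q1 runs 6, rem=5, quantum used, demote→Q2. Q0=[] Q1=[P3] Q2=[P4]
t=29-31: P3@Q1 runs 2, rem=0, completes. Q0=[] Q1=[] Q2=[P4]
t=31-36: P4@Q2 runs 5, rem=0, completes. Q0=[] Q1=[] Q2=[]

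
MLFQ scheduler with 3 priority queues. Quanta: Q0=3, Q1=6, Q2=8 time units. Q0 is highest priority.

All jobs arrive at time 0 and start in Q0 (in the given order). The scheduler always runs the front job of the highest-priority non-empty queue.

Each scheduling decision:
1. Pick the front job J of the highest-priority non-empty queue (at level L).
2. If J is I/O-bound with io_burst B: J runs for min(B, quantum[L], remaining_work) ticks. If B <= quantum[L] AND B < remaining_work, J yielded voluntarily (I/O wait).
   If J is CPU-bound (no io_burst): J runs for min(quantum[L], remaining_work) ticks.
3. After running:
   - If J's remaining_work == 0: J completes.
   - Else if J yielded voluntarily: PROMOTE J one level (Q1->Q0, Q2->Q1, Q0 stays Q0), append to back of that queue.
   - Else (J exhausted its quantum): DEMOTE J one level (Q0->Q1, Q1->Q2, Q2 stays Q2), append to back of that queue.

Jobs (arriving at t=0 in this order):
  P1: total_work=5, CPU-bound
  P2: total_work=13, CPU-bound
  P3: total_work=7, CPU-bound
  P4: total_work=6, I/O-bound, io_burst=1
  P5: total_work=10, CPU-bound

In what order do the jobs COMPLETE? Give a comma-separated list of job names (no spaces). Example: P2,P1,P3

t=0-3: P1@Q0 runs 3, rem=2, quantum used, demote→Q1. Q0=[P2,P3,P4,P5] Q1=[P1] Q2=[]
t=3-6: P2@Q0 runs 3, rem=10, quantum used, demote→Q1. Q0=[P3,P4,P5] Q1=[P1,P2] Q2=[]
t=6-9: P3@Q0 runs 3, rem=4, quantum used, demote→Q1. Q0=[P4,P5] Q1=[P1,P2,P3] Q2=[]
t=9-10: P4@Q0 runs 1, rem=5, I/O yield, promote→Q0. Q0=[P5,P4] Q1=[P1,P2,P3] Q2=[]
t=10-13: P5@Q0 runs 3, rem=7, quantum used, demote→Q1. Q0=[P4] Q1=[P1,P2,P3,P5] Q2=[]
t=13-14: P4@Q0 runs 1, rem=4, I/O yield, promote→Q0. Q0=[P4] Q1=[P1,P2,P3,P5] Q2=[]
t=14-15: P4@Q0 runs 1, rem=3, I/O yield, promote→Q0. Q0=[P4] Q1=[P1,P2,P3,P5] Q2=[]
t=15-16: P4@Q0 runs 1, rem=2, I/O yield, promote→Q0. Q0=[P4] Q1=[P1,P2,P3,P5] Q2=[]
t=16-17: P4@Q0 runs 1, rem=1, I/O yield, promote→Q0. Q0=[P4] Q1=[P1,P2,P3,P5] Q2=[]
t=17-18: P4@Q0 runs 1, rem=0, completes. Q0=[] Q1=[P1,P2,P3,P5] Q2=[]
t=18-20: P1@Q1 runs 2, rem=0, completes. Q0=[] Q1=[P2,P3,P5] Q2=[]
t=20-26: P2@Q1 runs 6, rem=4, quantum used, demote→Q2. Q0=[] Q1=[P3,P5] Q2=[P2]
t=26-30: P3@Q1 runs 4, rem=0, completes. Q0=[] Q1=[P5] Q2=[P2]
t=30-36: P5@Q1 runs 6, rem=1, quantum used, demote→Q2. Q0=[] Q1=[] Q2=[P2,P5]
t=36-40: P2@Q2 runs 4, rem=0, completes. Q0=[] Q1=[] Q2=[P5]
t=40-41: P5@Q2 runs 1, rem=0, completes. Q0=[] Q1=[] Q2=[]

Answer: P4,P1,P3,P2,P5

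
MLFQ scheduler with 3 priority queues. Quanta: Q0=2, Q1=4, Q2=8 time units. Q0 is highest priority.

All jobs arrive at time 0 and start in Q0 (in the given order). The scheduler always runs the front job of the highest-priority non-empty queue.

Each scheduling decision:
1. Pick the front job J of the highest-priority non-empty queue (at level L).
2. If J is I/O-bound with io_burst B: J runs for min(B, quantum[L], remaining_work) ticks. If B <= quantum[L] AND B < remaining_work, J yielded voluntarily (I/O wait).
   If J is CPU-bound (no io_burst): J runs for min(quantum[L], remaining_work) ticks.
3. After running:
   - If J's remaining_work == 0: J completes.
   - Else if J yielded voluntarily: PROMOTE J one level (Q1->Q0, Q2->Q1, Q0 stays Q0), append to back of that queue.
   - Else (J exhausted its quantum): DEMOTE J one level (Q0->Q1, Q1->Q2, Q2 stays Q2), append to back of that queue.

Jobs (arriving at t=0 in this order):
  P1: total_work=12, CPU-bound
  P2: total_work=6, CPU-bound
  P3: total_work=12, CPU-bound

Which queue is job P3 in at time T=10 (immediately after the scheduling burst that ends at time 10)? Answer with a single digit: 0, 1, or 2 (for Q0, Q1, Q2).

Answer: 1

Derivation:
t=0-2: P1@Q0 runs 2, rem=10, quantum used, demote→Q1. Q0=[P2,P3] Q1=[P1] Q2=[]
t=2-4: P2@Q0 runs 2, rem=4, quantum used, demote→Q1. Q0=[P3] Q1=[P1,P2] Q2=[]
t=4-6: P3@Q0 runs 2, rem=10, quantum used, demote→Q1. Q0=[] Q1=[P1,P2,P3] Q2=[]
t=6-10: P1@Q1 runs 4, rem=6, quantum used, demote→Q2. Q0=[] Q1=[P2,P3] Q2=[P1]
t=10-14: P2@Q1 runs 4, rem=0, completes. Q0=[] Q1=[P3] Q2=[P1]
t=14-18: P3@Q1 runs 4, rem=6, quantum used, demote→Q2. Q0=[] Q1=[] Q2=[P1,P3]
t=18-24: P1@Q2 runs 6, rem=0, completes. Q0=[] Q1=[] Q2=[P3]
t=24-30: P3@Q2 runs 6, rem=0, completes. Q0=[] Q1=[] Q2=[]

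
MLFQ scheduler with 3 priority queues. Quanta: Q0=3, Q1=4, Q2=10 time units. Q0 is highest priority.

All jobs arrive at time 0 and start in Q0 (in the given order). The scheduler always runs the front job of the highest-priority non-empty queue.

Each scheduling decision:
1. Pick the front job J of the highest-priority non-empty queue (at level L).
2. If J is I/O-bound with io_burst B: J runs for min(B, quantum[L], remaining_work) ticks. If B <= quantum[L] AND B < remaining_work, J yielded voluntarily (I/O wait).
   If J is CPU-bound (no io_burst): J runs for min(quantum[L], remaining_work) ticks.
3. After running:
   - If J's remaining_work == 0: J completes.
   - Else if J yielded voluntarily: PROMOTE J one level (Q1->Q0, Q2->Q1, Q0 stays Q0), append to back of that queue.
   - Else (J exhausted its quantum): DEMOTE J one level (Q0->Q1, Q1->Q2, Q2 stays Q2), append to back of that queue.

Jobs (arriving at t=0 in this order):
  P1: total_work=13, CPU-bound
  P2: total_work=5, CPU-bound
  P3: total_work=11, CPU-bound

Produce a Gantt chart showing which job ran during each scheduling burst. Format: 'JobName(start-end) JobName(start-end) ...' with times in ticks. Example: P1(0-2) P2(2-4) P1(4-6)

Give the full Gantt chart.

Answer: P1(0-3) P2(3-6) P3(6-9) P1(9-13) P2(13-15) P3(15-19) P1(19-25) P3(25-29)

Derivation:
t=0-3: P1@Q0 runs 3, rem=10, quantum used, demote→Q1. Q0=[P2,P3] Q1=[P1] Q2=[]
t=3-6: P2@Q0 runs 3, rem=2, quantum used, demote→Q1. Q0=[P3] Q1=[P1,P2] Q2=[]
t=6-9: P3@Q0 runs 3, rem=8, quantum used, demote→Q1. Q0=[] Q1=[P1,P2,P3] Q2=[]
t=9-13: P1@Q1 runs 4, rem=6, quantum used, demote→Q2. Q0=[] Q1=[P2,P3] Q2=[P1]
t=13-15: P2@Q1 runs 2, rem=0, completes. Q0=[] Q1=[P3] Q2=[P1]
t=15-19: P3@Q1 runs 4, rem=4, quantum used, demote→Q2. Q0=[] Q1=[] Q2=[P1,P3]
t=19-25: P1@Q2 runs 6, rem=0, completes. Q0=[] Q1=[] Q2=[P3]
t=25-29: P3@Q2 runs 4, rem=0, completes. Q0=[] Q1=[] Q2=[]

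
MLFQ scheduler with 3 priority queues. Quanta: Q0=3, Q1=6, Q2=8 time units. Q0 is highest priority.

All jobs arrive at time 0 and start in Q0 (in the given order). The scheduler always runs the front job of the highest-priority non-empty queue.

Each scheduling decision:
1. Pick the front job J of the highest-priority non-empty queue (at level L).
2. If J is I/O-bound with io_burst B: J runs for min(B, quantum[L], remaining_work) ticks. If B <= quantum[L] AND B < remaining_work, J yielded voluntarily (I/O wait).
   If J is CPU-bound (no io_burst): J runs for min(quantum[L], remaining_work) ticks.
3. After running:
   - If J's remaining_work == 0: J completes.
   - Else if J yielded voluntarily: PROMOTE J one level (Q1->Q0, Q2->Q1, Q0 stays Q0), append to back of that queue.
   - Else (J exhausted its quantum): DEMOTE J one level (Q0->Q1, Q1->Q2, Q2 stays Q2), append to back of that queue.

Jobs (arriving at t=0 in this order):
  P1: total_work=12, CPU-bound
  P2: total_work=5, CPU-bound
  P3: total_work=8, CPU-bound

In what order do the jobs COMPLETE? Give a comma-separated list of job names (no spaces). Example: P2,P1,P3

t=0-3: P1@Q0 runs 3, rem=9, quantum used, demote→Q1. Q0=[P2,P3] Q1=[P1] Q2=[]
t=3-6: P2@Q0 runs 3, rem=2, quantum used, demote→Q1. Q0=[P3] Q1=[P1,P2] Q2=[]
t=6-9: P3@Q0 runs 3, rem=5, quantum used, demote→Q1. Q0=[] Q1=[P1,P2,P3] Q2=[]
t=9-15: P1@Q1 runs 6, rem=3, quantum used, demote→Q2. Q0=[] Q1=[P2,P3] Q2=[P1]
t=15-17: P2@Q1 runs 2, rem=0, completes. Q0=[] Q1=[P3] Q2=[P1]
t=17-22: P3@Q1 runs 5, rem=0, completes. Q0=[] Q1=[] Q2=[P1]
t=22-25: P1@Q2 runs 3, rem=0, completes. Q0=[] Q1=[] Q2=[]

Answer: P2,P3,P1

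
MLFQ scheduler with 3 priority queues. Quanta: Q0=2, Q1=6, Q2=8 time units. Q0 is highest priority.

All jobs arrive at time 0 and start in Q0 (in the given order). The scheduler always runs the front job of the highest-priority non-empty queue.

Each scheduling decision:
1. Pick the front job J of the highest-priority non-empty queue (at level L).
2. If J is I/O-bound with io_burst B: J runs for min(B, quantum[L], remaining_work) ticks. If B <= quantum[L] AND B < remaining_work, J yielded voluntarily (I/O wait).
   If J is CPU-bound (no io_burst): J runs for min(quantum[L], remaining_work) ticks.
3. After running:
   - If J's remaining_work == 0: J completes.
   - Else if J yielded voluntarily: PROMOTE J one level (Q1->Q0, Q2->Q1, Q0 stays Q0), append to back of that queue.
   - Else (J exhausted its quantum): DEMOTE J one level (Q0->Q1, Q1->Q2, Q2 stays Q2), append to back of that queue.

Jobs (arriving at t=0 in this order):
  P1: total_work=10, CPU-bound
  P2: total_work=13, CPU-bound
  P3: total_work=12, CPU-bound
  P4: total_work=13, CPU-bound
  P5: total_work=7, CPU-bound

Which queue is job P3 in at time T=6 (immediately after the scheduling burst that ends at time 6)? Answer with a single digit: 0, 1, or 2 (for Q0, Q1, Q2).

Answer: 1

Derivation:
t=0-2: P1@Q0 runs 2, rem=8, quantum used, demote→Q1. Q0=[P2,P3,P4,P5] Q1=[P1] Q2=[]
t=2-4: P2@Q0 runs 2, rem=11, quantum used, demote→Q1. Q0=[P3,P4,P5] Q1=[P1,P2] Q2=[]
t=4-6: P3@Q0 runs 2, rem=10, quantum used, demote→Q1. Q0=[P4,P5] Q1=[P1,P2,P3] Q2=[]
t=6-8: P4@Q0 runs 2, rem=11, quantum used, demote→Q1. Q0=[P5] Q1=[P1,P2,P3,P4] Q2=[]
t=8-10: P5@Q0 runs 2, rem=5, quantum used, demote→Q1. Q0=[] Q1=[P1,P2,P3,P4,P5] Q2=[]
t=10-16: P1@Q1 runs 6, rem=2, quantum used, demote→Q2. Q0=[] Q1=[P2,P3,P4,P5] Q2=[P1]
t=16-22: P2@Q1 runs 6, rem=5, quantum used, demote→Q2. Q0=[] Q1=[P3,P4,P5] Q2=[P1,P2]
t=22-28: P3@Q1 runs 6, rem=4, quantum used, demote→Q2. Q0=[] Q1=[P4,P5] Q2=[P1,P2,P3]
t=28-34: P4@Q1 runs 6, rem=5, quantum used, demote→Q2. Q0=[] Q1=[P5] Q2=[P1,P2,P3,P4]
t=34-39: P5@Q1 runs 5, rem=0, completes. Q0=[] Q1=[] Q2=[P1,P2,P3,P4]
t=39-41: P1@Q2 runs 2, rem=0, completes. Q0=[] Q1=[] Q2=[P2,P3,P4]
t=41-46: P2@Q2 runs 5, rem=0, completes. Q0=[] Q1=[] Q2=[P3,P4]
t=46-50: P3@Q2 runs 4, rem=0, completes. Q0=[] Q1=[] Q2=[P4]
t=50-55: P4@Q2 runs 5, rem=0, completes. Q0=[] Q1=[] Q2=[]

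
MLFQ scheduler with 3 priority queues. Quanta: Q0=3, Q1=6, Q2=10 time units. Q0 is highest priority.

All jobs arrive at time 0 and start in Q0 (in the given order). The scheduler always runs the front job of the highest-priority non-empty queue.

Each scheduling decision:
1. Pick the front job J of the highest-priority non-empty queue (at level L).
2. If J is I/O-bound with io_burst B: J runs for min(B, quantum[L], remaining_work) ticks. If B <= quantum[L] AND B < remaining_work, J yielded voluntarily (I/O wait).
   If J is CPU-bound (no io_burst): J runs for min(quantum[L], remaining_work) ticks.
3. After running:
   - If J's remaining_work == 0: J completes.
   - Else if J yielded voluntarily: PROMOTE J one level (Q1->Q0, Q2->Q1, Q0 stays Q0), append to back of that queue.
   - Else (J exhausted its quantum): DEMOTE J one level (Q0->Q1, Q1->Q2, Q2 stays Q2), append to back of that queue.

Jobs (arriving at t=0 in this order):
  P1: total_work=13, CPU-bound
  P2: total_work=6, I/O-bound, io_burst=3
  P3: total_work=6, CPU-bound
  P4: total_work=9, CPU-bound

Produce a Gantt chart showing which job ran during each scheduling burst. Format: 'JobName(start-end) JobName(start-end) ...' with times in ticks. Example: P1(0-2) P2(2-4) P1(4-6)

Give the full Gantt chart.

t=0-3: P1@Q0 runs 3, rem=10, quantum used, demote→Q1. Q0=[P2,P3,P4] Q1=[P1] Q2=[]
t=3-6: P2@Q0 runs 3, rem=3, I/O yield, promote→Q0. Q0=[P3,P4,P2] Q1=[P1] Q2=[]
t=6-9: P3@Q0 runs 3, rem=3, quantum used, demote→Q1. Q0=[P4,P2] Q1=[P1,P3] Q2=[]
t=9-12: P4@Q0 runs 3, rem=6, quantum used, demote→Q1. Q0=[P2] Q1=[P1,P3,P4] Q2=[]
t=12-15: P2@Q0 runs 3, rem=0, completes. Q0=[] Q1=[P1,P3,P4] Q2=[]
t=15-21: P1@Q1 runs 6, rem=4, quantum used, demote→Q2. Q0=[] Q1=[P3,P4] Q2=[P1]
t=21-24: P3@Q1 runs 3, rem=0, completes. Q0=[] Q1=[P4] Q2=[P1]
t=24-30: P4@Q1 runs 6, rem=0, completes. Q0=[] Q1=[] Q2=[P1]
t=30-34: P1@Q2 runs 4, rem=0, completes. Q0=[] Q1=[] Q2=[]

Answer: P1(0-3) P2(3-6) P3(6-9) P4(9-12) P2(12-15) P1(15-21) P3(21-24) P4(24-30) P1(30-34)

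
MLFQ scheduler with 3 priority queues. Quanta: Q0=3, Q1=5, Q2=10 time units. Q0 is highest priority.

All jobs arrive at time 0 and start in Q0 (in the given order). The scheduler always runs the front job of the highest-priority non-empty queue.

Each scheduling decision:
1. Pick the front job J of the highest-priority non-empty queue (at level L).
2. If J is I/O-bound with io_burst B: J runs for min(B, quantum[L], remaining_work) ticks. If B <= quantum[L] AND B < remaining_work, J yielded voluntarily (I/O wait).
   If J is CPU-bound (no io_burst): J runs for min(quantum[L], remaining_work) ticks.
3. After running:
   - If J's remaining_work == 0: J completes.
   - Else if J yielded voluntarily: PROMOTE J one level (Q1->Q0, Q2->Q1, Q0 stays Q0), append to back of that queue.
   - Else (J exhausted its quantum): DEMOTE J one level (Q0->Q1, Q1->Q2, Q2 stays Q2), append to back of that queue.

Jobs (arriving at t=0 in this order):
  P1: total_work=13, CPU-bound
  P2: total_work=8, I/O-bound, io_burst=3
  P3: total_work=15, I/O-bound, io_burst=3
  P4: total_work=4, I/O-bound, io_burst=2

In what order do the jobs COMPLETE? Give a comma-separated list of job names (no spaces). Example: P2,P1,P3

t=0-3: P1@Q0 runs 3, rem=10, quantum used, demote→Q1. Q0=[P2,P3,P4] Q1=[P1] Q2=[]
t=3-6: P2@Q0 runs 3, rem=5, I/O yield, promote→Q0. Q0=[P3,P4,P2] Q1=[P1] Q2=[]
t=6-9: P3@Q0 runs 3, rem=12, I/O yield, promote→Q0. Q0=[P4,P2,P3] Q1=[P1] Q2=[]
t=9-11: P4@Q0 runs 2, rem=2, I/O yield, promote→Q0. Q0=[P2,P3,P4] Q1=[P1] Q2=[]
t=11-14: P2@Q0 runs 3, rem=2, I/O yield, promote→Q0. Q0=[P3,P4,P2] Q1=[P1] Q2=[]
t=14-17: P3@Q0 runs 3, rem=9, I/O yield, promote→Q0. Q0=[P4,P2,P3] Q1=[P1] Q2=[]
t=17-19: P4@Q0 runs 2, rem=0, completes. Q0=[P2,P3] Q1=[P1] Q2=[]
t=19-21: P2@Q0 runs 2, rem=0, completes. Q0=[P3] Q1=[P1] Q2=[]
t=21-24: P3@Q0 runs 3, rem=6, I/O yield, promote→Q0. Q0=[P3] Q1=[P1] Q2=[]
t=24-27: P3@Q0 runs 3, rem=3, I/O yield, promote→Q0. Q0=[P3] Q1=[P1] Q2=[]
t=27-30: P3@Q0 runs 3, rem=0, completes. Q0=[] Q1=[P1] Q2=[]
t=30-35: P1@Q1 runs 5, rem=5, quantum used, demote→Q2. Q0=[] Q1=[] Q2=[P1]
t=35-40: P1@Q2 runs 5, rem=0, completes. Q0=[] Q1=[] Q2=[]

Answer: P4,P2,P3,P1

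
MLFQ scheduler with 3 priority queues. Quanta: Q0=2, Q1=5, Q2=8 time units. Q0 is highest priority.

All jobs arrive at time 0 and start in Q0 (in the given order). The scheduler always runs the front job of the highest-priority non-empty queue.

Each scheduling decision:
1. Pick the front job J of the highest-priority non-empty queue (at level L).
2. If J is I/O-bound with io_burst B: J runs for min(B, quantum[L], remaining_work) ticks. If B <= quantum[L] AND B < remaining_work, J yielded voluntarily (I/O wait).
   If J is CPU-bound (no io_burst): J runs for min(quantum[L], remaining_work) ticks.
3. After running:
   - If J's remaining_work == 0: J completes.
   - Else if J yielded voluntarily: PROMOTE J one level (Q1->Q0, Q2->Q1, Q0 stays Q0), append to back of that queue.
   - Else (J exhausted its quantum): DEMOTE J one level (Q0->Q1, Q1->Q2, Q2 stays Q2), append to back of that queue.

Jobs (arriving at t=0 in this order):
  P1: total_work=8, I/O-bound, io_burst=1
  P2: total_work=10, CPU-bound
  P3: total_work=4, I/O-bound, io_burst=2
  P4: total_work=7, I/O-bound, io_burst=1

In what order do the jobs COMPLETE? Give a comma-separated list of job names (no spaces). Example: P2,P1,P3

Answer: P3,P4,P1,P2

Derivation:
t=0-1: P1@Q0 runs 1, rem=7, I/O yield, promote→Q0. Q0=[P2,P3,P4,P1] Q1=[] Q2=[]
t=1-3: P2@Q0 runs 2, rem=8, quantum used, demote→Q1. Q0=[P3,P4,P1] Q1=[P2] Q2=[]
t=3-5: P3@Q0 runs 2, rem=2, I/O yield, promote→Q0. Q0=[P4,P1,P3] Q1=[P2] Q2=[]
t=5-6: P4@Q0 runs 1, rem=6, I/O yield, promote→Q0. Q0=[P1,P3,P4] Q1=[P2] Q2=[]
t=6-7: P1@Q0 runs 1, rem=6, I/O yield, promote→Q0. Q0=[P3,P4,P1] Q1=[P2] Q2=[]
t=7-9: P3@Q0 runs 2, rem=0, completes. Q0=[P4,P1] Q1=[P2] Q2=[]
t=9-10: P4@Q0 runs 1, rem=5, I/O yield, promote→Q0. Q0=[P1,P4] Q1=[P2] Q2=[]
t=10-11: P1@Q0 runs 1, rem=5, I/O yield, promote→Q0. Q0=[P4,P1] Q1=[P2] Q2=[]
t=11-12: P4@Q0 runs 1, rem=4, I/O yield, promote→Q0. Q0=[P1,P4] Q1=[P2] Q2=[]
t=12-13: P1@Q0 runs 1, rem=4, I/O yield, promote→Q0. Q0=[P4,P1] Q1=[P2] Q2=[]
t=13-14: P4@Q0 runs 1, rem=3, I/O yield, promote→Q0. Q0=[P1,P4] Q1=[P2] Q2=[]
t=14-15: P1@Q0 runs 1, rem=3, I/O yield, promote→Q0. Q0=[P4,P1] Q1=[P2] Q2=[]
t=15-16: P4@Q0 runs 1, rem=2, I/O yield, promote→Q0. Q0=[P1,P4] Q1=[P2] Q2=[]
t=16-17: P1@Q0 runs 1, rem=2, I/O yield, promote→Q0. Q0=[P4,P1] Q1=[P2] Q2=[]
t=17-18: P4@Q0 runs 1, rem=1, I/O yield, promote→Q0. Q0=[P1,P4] Q1=[P2] Q2=[]
t=18-19: P1@Q0 runs 1, rem=1, I/O yield, promote→Q0. Q0=[P4,P1] Q1=[P2] Q2=[]
t=19-20: P4@Q0 runs 1, rem=0, completes. Q0=[P1] Q1=[P2] Q2=[]
t=20-21: P1@Q0 runs 1, rem=0, completes. Q0=[] Q1=[P2] Q2=[]
t=21-26: P2@Q1 runs 5, rem=3, quantum used, demote→Q2. Q0=[] Q1=[] Q2=[P2]
t=26-29: P2@Q2 runs 3, rem=0, completes. Q0=[] Q1=[] Q2=[]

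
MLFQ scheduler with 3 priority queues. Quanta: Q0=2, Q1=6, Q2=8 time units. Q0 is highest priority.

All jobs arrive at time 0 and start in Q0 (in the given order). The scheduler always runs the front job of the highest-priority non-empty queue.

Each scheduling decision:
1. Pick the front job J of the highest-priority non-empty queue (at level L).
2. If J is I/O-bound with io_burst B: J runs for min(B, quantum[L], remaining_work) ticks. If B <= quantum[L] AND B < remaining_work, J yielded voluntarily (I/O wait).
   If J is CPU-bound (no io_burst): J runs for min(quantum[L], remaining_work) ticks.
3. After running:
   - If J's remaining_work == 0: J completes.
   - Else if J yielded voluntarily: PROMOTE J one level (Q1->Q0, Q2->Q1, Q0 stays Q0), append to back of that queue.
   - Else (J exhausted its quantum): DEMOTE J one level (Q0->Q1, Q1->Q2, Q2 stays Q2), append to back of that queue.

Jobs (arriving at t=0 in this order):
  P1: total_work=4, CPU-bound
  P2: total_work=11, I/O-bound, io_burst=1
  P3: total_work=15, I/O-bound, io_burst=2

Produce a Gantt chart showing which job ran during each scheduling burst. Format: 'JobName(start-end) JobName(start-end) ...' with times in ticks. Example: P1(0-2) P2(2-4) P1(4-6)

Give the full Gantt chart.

t=0-2: P1@Q0 runs 2, rem=2, quantum used, demote→Q1. Q0=[P2,P3] Q1=[P1] Q2=[]
t=2-3: P2@Q0 runs 1, rem=10, I/O yield, promote→Q0. Q0=[P3,P2] Q1=[P1] Q2=[]
t=3-5: P3@Q0 runs 2, rem=13, I/O yield, promote→Q0. Q0=[P2,P3] Q1=[P1] Q2=[]
t=5-6: P2@Q0 runs 1, rem=9, I/O yield, promote→Q0. Q0=[P3,P2] Q1=[P1] Q2=[]
t=6-8: P3@Q0 runs 2, rem=11, I/O yield, promote→Q0. Q0=[P2,P3] Q1=[P1] Q2=[]
t=8-9: P2@Q0 runs 1, rem=8, I/O yield, promote→Q0. Q0=[P3,P2] Q1=[P1] Q2=[]
t=9-11: P3@Q0 runs 2, rem=9, I/O yield, promote→Q0. Q0=[P2,P3] Q1=[P1] Q2=[]
t=11-12: P2@Q0 runs 1, rem=7, I/O yield, promote→Q0. Q0=[P3,P2] Q1=[P1] Q2=[]
t=12-14: P3@Q0 runs 2, rem=7, I/O yield, promote→Q0. Q0=[P2,P3] Q1=[P1] Q2=[]
t=14-15: P2@Q0 runs 1, rem=6, I/O yield, promote→Q0. Q0=[P3,P2] Q1=[P1] Q2=[]
t=15-17: P3@Q0 runs 2, rem=5, I/O yield, promote→Q0. Q0=[P2,P3] Q1=[P1] Q2=[]
t=17-18: P2@Q0 runs 1, rem=5, I/O yield, promote→Q0. Q0=[P3,P2] Q1=[P1] Q2=[]
t=18-20: P3@Q0 runs 2, rem=3, I/O yield, promote→Q0. Q0=[P2,P3] Q1=[P1] Q2=[]
t=20-21: P2@Q0 runs 1, rem=4, I/O yield, promote→Q0. Q0=[P3,P2] Q1=[P1] Q2=[]
t=21-23: P3@Q0 runs 2, rem=1, I/O yield, promote→Q0. Q0=[P2,P3] Q1=[P1] Q2=[]
t=23-24: P2@Q0 runs 1, rem=3, I/O yield, promote→Q0. Q0=[P3,P2] Q1=[P1] Q2=[]
t=24-25: P3@Q0 runs 1, rem=0, completes. Q0=[P2] Q1=[P1] Q2=[]
t=25-26: P2@Q0 runs 1, rem=2, I/O yield, promote→Q0. Q0=[P2] Q1=[P1] Q2=[]
t=26-27: P2@Q0 runs 1, rem=1, I/O yield, promote→Q0. Q0=[P2] Q1=[P1] Q2=[]
t=27-28: P2@Q0 runs 1, rem=0, completes. Q0=[] Q1=[P1] Q2=[]
t=28-30: P1@Q1 runs 2, rem=0, completes. Q0=[] Q1=[] Q2=[]

Answer: P1(0-2) P2(2-3) P3(3-5) P2(5-6) P3(6-8) P2(8-9) P3(9-11) P2(11-12) P3(12-14) P2(14-15) P3(15-17) P2(17-18) P3(18-20) P2(20-21) P3(21-23) P2(23-24) P3(24-25) P2(25-26) P2(26-27) P2(27-28) P1(28-30)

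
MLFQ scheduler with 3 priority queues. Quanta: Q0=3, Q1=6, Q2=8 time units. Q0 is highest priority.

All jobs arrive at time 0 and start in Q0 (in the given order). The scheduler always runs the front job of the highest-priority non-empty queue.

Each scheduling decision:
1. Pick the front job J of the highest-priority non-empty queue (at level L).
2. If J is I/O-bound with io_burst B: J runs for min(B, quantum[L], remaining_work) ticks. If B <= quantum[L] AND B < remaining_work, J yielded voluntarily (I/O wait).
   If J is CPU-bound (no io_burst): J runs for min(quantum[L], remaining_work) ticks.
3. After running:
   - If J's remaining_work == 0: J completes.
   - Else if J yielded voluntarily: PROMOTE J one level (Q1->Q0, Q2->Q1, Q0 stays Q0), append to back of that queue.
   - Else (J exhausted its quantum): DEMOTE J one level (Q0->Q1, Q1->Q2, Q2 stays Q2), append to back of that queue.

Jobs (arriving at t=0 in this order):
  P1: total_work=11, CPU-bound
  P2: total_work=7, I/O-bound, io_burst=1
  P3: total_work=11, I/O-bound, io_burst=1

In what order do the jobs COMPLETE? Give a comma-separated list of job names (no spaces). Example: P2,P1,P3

t=0-3: P1@Q0 runs 3, rem=8, quantum used, demote→Q1. Q0=[P2,P3] Q1=[P1] Q2=[]
t=3-4: P2@Q0 runs 1, rem=6, I/O yield, promote→Q0. Q0=[P3,P2] Q1=[P1] Q2=[]
t=4-5: P3@Q0 runs 1, rem=10, I/O yield, promote→Q0. Q0=[P2,P3] Q1=[P1] Q2=[]
t=5-6: P2@Q0 runs 1, rem=5, I/O yield, promote→Q0. Q0=[P3,P2] Q1=[P1] Q2=[]
t=6-7: P3@Q0 runs 1, rem=9, I/O yield, promote→Q0. Q0=[P2,P3] Q1=[P1] Q2=[]
t=7-8: P2@Q0 runs 1, rem=4, I/O yield, promote→Q0. Q0=[P3,P2] Q1=[P1] Q2=[]
t=8-9: P3@Q0 runs 1, rem=8, I/O yield, promote→Q0. Q0=[P2,P3] Q1=[P1] Q2=[]
t=9-10: P2@Q0 runs 1, rem=3, I/O yield, promote→Q0. Q0=[P3,P2] Q1=[P1] Q2=[]
t=10-11: P3@Q0 runs 1, rem=7, I/O yield, promote→Q0. Q0=[P2,P3] Q1=[P1] Q2=[]
t=11-12: P2@Q0 runs 1, rem=2, I/O yield, promote→Q0. Q0=[P3,P2] Q1=[P1] Q2=[]
t=12-13: P3@Q0 runs 1, rem=6, I/O yield, promote→Q0. Q0=[P2,P3] Q1=[P1] Q2=[]
t=13-14: P2@Q0 runs 1, rem=1, I/O yield, promote→Q0. Q0=[P3,P2] Q1=[P1] Q2=[]
t=14-15: P3@Q0 runs 1, rem=5, I/O yield, promote→Q0. Q0=[P2,P3] Q1=[P1] Q2=[]
t=15-16: P2@Q0 runs 1, rem=0, completes. Q0=[P3] Q1=[P1] Q2=[]
t=16-17: P3@Q0 runs 1, rem=4, I/O yield, promote→Q0. Q0=[P3] Q1=[P1] Q2=[]
t=17-18: P3@Q0 runs 1, rem=3, I/O yield, promote→Q0. Q0=[P3] Q1=[P1] Q2=[]
t=18-19: P3@Q0 runs 1, rem=2, I/O yield, promote→Q0. Q0=[P3] Q1=[P1] Q2=[]
t=19-20: P3@Q0 runs 1, rem=1, I/O yield, promote→Q0. Q0=[P3] Q1=[P1] Q2=[]
t=20-21: P3@Q0 runs 1, rem=0, completes. Q0=[] Q1=[P1] Q2=[]
t=21-27: P1@Q1 runs 6, rem=2, quantum used, demote→Q2. Q0=[] Q1=[] Q2=[P1]
t=27-29: P1@Q2 runs 2, rem=0, completes. Q0=[] Q1=[] Q2=[]

Answer: P2,P3,P1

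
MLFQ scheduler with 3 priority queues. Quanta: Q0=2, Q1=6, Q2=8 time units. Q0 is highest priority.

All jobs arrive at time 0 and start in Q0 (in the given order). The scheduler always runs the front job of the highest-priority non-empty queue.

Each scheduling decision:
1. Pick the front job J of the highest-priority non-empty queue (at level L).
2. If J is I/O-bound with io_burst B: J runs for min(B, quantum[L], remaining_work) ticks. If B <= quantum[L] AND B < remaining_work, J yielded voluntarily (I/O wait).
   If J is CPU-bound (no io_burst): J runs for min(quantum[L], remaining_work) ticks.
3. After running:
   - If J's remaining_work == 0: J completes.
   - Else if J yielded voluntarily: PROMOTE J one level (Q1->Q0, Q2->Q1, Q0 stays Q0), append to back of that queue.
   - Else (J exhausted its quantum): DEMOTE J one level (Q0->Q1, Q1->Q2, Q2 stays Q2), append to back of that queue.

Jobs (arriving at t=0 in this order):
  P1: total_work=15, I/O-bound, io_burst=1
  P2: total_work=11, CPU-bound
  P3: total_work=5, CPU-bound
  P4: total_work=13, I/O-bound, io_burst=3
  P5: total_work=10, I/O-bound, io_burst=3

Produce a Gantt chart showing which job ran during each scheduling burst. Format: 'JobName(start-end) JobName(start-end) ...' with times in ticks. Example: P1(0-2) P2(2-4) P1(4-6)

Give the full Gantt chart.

Answer: P1(0-1) P2(1-3) P3(3-5) P4(5-7) P5(7-9) P1(9-10) P1(10-11) P1(11-12) P1(12-13) P1(13-14) P1(14-15) P1(15-16) P1(16-17) P1(17-18) P1(18-19) P1(19-20) P1(20-21) P1(21-22) P1(22-23) P2(23-29) P3(29-32) P4(32-35) P4(35-37) P5(37-40) P5(40-42) P4(42-45) P4(45-47) P5(47-50) P4(50-51) P2(51-54)

Derivation:
t=0-1: P1@Q0 runs 1, rem=14, I/O yield, promote→Q0. Q0=[P2,P3,P4,P5,P1] Q1=[] Q2=[]
t=1-3: P2@Q0 runs 2, rem=9, quantum used, demote→Q1. Q0=[P3,P4,P5,P1] Q1=[P2] Q2=[]
t=3-5: P3@Q0 runs 2, rem=3, quantum used, demote→Q1. Q0=[P4,P5,P1] Q1=[P2,P3] Q2=[]
t=5-7: P4@Q0 runs 2, rem=11, quantum used, demote→Q1. Q0=[P5,P1] Q1=[P2,P3,P4] Q2=[]
t=7-9: P5@Q0 runs 2, rem=8, quantum used, demote→Q1. Q0=[P1] Q1=[P2,P3,P4,P5] Q2=[]
t=9-10: P1@Q0 runs 1, rem=13, I/O yield, promote→Q0. Q0=[P1] Q1=[P2,P3,P4,P5] Q2=[]
t=10-11: P1@Q0 runs 1, rem=12, I/O yield, promote→Q0. Q0=[P1] Q1=[P2,P3,P4,P5] Q2=[]
t=11-12: P1@Q0 runs 1, rem=11, I/O yield, promote→Q0. Q0=[P1] Q1=[P2,P3,P4,P5] Q2=[]
t=12-13: P1@Q0 runs 1, rem=10, I/O yield, promote→Q0. Q0=[P1] Q1=[P2,P3,P4,P5] Q2=[]
t=13-14: P1@Q0 runs 1, rem=9, I/O yield, promote→Q0. Q0=[P1] Q1=[P2,P3,P4,P5] Q2=[]
t=14-15: P1@Q0 runs 1, rem=8, I/O yield, promote→Q0. Q0=[P1] Q1=[P2,P3,P4,P5] Q2=[]
t=15-16: P1@Q0 runs 1, rem=7, I/O yield, promote→Q0. Q0=[P1] Q1=[P2,P3,P4,P5] Q2=[]
t=16-17: P1@Q0 runs 1, rem=6, I/O yield, promote→Q0. Q0=[P1] Q1=[P2,P3,P4,P5] Q2=[]
t=17-18: P1@Q0 runs 1, rem=5, I/O yield, promote→Q0. Q0=[P1] Q1=[P2,P3,P4,P5] Q2=[]
t=18-19: P1@Q0 runs 1, rem=4, I/O yield, promote→Q0. Q0=[P1] Q1=[P2,P3,P4,P5] Q2=[]
t=19-20: P1@Q0 runs 1, rem=3, I/O yield, promote→Q0. Q0=[P1] Q1=[P2,P3,P4,P5] Q2=[]
t=20-21: P1@Q0 runs 1, rem=2, I/O yield, promote→Q0. Q0=[P1] Q1=[P2,P3,P4,P5] Q2=[]
t=21-22: P1@Q0 runs 1, rem=1, I/O yield, promote→Q0. Q0=[P1] Q1=[P2,P3,P4,P5] Q2=[]
t=22-23: P1@Q0 runs 1, rem=0, completes. Q0=[] Q1=[P2,P3,P4,P5] Q2=[]
t=23-29: P2@Q1 runs 6, rem=3, quantum used, demote→Q2. Q0=[] Q1=[P3,P4,P5] Q2=[P2]
t=29-32: P3@Q1 runs 3, rem=0, completes. Q0=[] Q1=[P4,P5] Q2=[P2]
t=32-35: P4@Q1 runs 3, rem=8, I/O yield, promote→Q0. Q0=[P4] Q1=[P5] Q2=[P2]
t=35-37: P4@Q0 runs 2, rem=6, quantum used, demote→Q1. Q0=[] Q1=[P5,P4] Q2=[P2]
t=37-40: P5@Q1 runs 3, rem=5, I/O yield, promote→Q0. Q0=[P5] Q1=[P4] Q2=[P2]
t=40-42: P5@Q0 runs 2, rem=3, quantum used, demote→Q1. Q0=[] Q1=[P4,P5] Q2=[P2]
t=42-45: P4@Q1 runs 3, rem=3, I/O yield, promote→Q0. Q0=[P4] Q1=[P5] Q2=[P2]
t=45-47: P4@Q0 runs 2, rem=1, quantum used, demote→Q1. Q0=[] Q1=[P5,P4] Q2=[P2]
t=47-50: P5@Q1 runs 3, rem=0, completes. Q0=[] Q1=[P4] Q2=[P2]
t=50-51: P4@Q1 runs 1, rem=0, completes. Q0=[] Q1=[] Q2=[P2]
t=51-54: P2@Q2 runs 3, rem=0, completes. Q0=[] Q1=[] Q2=[]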